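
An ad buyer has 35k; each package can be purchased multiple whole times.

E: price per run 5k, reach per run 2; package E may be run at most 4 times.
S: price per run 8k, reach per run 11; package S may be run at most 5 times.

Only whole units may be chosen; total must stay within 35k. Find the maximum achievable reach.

Take 4×S: price 32 ≤ 35, reach 4·11 = 44.
No other integer combination yields more.

44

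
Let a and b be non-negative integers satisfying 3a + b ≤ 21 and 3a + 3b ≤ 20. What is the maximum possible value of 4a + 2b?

24

(a,b)=(6,0) is feasible, giving 24.
(a,b)=(5,1) is feasible, giving 22.
(a,b)=(5,0) is feasible, giving 20.
Maximum is 24 at (a,b)=(6,0).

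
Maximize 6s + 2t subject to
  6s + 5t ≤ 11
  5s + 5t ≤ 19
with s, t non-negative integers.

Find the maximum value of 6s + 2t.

The continuous relaxation peaks at (1.83, 0) with value 11.00; rounding to a feasible lattice point costs some objective.
(s,t)=(1,1): 6·1+5·1=11≤11, 5·1+5·1=10≤19, objective 8.
(s,t)=(1,0): 6·1+5·0=6≤11, 5·1+5·0=5≤19, objective 6.
(s,t)=(0,2): 6·0+5·2=10≤11, 5·0+5·2=10≤19, objective 4.
Maximum is 8 at (s,t)=(1,1).

8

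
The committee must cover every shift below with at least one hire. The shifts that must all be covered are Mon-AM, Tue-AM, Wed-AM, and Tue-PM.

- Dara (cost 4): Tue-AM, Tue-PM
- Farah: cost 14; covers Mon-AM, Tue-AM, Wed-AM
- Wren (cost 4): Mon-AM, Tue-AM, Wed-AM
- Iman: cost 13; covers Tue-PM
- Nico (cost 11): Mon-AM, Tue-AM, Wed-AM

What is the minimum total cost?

This is a weighted set-cover instance.
Choose Dara and Wren: together they cover Mon-AM, Tue-AM, Wed-AM, Tue-PM — every shift.
Total cost: 4 + 4 = 8.
No cover costs less than 8.

8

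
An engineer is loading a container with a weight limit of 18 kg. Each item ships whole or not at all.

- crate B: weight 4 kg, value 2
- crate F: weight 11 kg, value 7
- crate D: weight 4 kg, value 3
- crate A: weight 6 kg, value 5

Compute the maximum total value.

This is a 0-1 knapsack instance.
Allowing fractional choices, the relaxed optimum would be about 13.1, but items are indivisible.
crate B + crate D + crate A: weight 4 + 4 + 6 = 14 ≤ 18, value 2 + 3 + 5 = 10.
crate F + crate A: weight 11 + 6 = 17 ≤ 18, value 7 + 5 = 12.
crate F + crate D: weight 11 + 4 = 15 ≤ 18, value 7 + 3 = 10.
Best is crate F and crate A with total value 12.

12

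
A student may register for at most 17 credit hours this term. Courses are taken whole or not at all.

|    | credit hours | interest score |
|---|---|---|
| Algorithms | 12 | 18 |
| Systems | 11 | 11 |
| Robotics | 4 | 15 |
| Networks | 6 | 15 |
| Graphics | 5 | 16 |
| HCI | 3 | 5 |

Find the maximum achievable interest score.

Treat it as a binary knapsack problem.
Allowing fractional choices, the relaxed optimum would be about 49.3, but courses are indivisible.
Robotics + Graphics + HCI: credit hours 4 + 5 + 3 = 12 ≤ 17, interest score 15 + 16 + 5 = 36.
Robotics + Networks + Graphics: credit hours 4 + 6 + 5 = 15 ≤ 17, interest score 15 + 15 + 16 = 46.
Best is Robotics, Networks, and Graphics with total interest score 46.

46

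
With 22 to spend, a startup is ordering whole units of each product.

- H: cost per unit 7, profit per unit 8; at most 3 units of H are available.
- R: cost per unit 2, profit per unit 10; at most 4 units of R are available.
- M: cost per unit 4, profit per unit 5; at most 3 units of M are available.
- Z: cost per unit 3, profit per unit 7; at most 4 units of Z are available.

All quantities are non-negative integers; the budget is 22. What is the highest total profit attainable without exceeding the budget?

68

This is a bounded integer knapsack.
R has the best ratio (10/2); taking only R gives at most 4×10 = 40 (stopped by the supply cap of 4).
Mixing does better — 4×R and 4×Z: cost 20 ≤ 22, profit 4·10 + 4·7 = 68.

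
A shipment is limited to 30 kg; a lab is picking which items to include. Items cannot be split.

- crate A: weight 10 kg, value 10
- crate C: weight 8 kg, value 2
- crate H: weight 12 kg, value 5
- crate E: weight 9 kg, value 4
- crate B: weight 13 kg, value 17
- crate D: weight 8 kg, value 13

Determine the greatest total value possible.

34

Take crate E, crate B, and crate D: weight 9 + 13 + 8 = 30 ≤ 30, value 4 + 17 + 13 = 34.
No other feasible combination does better.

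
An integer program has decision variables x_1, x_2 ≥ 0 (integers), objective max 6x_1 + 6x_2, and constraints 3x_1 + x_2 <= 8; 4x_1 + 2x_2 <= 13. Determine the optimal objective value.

36

(x_1,x_2)=(0,6) is feasible, giving 36.
(x_1,x_2)=(0,5) is feasible, giving 30.
No feasible integer point exceeds 36.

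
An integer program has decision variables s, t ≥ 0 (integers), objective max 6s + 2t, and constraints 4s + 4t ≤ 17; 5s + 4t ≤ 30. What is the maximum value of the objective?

24

The continuous relaxation peaks at (4.25, 0) with value 25.50; rounding to a feasible lattice point costs some objective.
(s,t)=(4,0): 4·4+4·0=16≤17, 5·4+4·0=20≤30, objective 24.
(s,t)=(3,1): 4·3+4·1=16≤17, 5·3+4·1=19≤30, objective 20.
(s,t)=(3,0): 4·3+4·0=12≤17, 5·3+4·0=15≤30, objective 18.
The best lattice point is (4,0), giving 24.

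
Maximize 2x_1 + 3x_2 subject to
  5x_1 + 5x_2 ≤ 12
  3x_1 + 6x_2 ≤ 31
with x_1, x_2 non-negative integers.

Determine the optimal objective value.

6

(x_1,x_2)=(0,2): 5·0+5·2=10≤12, 3·0+6·2=12≤31, objective 6.
(x_1,x_2)=(1,1): 5·1+5·1=10≤12, 3·1+6·1=9≤31, objective 5.
(x_1,x_2)=(0,1): 5·0+5·1=5≤12, 3·0+6·1=6≤31, objective 3.
Maximum is 6 at (x_1,x_2)=(0,2).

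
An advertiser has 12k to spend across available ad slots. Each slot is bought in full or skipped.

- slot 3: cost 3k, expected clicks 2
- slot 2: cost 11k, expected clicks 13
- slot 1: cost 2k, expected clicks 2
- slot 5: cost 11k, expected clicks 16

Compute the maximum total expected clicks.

16

Allowing fractional choices, the relaxed optimum would be about 17.2, but ad slots are indivisible.
slot 5: cost 11 ≤ 12, expected clicks 16.
slot 3 + slot 1: cost 3 + 2 = 5 ≤ 12, expected clicks 2 + 2 = 4.
slot 2: cost 11 ≤ 12, expected clicks 13.
Best is slot 5 with total expected clicks 16.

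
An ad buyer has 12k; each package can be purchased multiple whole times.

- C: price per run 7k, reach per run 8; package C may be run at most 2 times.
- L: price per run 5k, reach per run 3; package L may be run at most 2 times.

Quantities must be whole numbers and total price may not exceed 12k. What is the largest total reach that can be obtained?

11

C has the best ratio (8/7); taking only C gives at most 1×8 = 8 (stopped by the price limit).
Mixing does better — 1×C and 1×L: price 12 ≤ 12, reach 1·8 + 1·3 = 11.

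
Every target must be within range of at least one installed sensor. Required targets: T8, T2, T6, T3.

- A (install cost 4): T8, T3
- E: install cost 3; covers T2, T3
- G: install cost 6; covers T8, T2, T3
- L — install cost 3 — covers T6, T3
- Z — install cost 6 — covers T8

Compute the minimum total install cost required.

9

Choose G and L: together they cover T8, T2, T6, T3 — every target.
Total install cost: 6 + 3 = 9.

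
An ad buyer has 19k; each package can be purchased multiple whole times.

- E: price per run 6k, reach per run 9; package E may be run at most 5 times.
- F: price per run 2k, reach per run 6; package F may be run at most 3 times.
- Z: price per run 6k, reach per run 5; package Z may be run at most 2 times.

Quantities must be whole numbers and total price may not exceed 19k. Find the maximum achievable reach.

36

2×E and 3×F: price 18 ≤ 19, reach 2·9 + 3·6 = 36.
1×E, 3×F, and 1×Z: price 18 ≤ 19, reach 1·9 + 3·6 + 1·5 = 32.
Best is 36.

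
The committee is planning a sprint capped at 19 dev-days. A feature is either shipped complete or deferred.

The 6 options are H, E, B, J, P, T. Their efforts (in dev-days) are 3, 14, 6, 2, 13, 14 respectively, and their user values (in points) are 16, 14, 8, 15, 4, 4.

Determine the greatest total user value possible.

This is a 0-1 knapsack instance.
Allowing fractional choices, the relaxed optimum would be about 47.0, but features are indivisible.
H + J + P: effort 3 + 2 + 13 = 18 ≤ 19, user value 16 + 15 + 4 = 35.
H + E + J: effort 3 + 14 + 2 = 19 ≤ 19, user value 16 + 14 + 15 = 45.
H + B + J: effort 3 + 6 + 2 = 11 ≤ 19, user value 16 + 8 + 15 = 39.
Best is H, E, and J with total user value 45.

45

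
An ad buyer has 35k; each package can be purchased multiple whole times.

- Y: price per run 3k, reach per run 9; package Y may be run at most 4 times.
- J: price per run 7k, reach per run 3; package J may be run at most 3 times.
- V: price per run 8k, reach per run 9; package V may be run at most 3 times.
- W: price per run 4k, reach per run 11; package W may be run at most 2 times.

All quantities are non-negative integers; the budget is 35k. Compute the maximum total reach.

70

Take 4×Y, 1×J, 1×V, and 2×W: price 35 ≤ 35, reach 4·9 + 1·3 + 1·9 + 2·11 = 70.
Y has the best ratio (9/3) and is taken to its limit of 4; remaining capacity is filled optimally with the others.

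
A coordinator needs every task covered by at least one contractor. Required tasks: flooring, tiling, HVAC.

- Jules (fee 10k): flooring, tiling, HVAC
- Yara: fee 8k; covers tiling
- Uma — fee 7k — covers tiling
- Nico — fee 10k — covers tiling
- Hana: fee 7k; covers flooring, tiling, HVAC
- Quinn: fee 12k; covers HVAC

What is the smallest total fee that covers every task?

7

Hana alone covers flooring, tiling, HVAC — every task.
Total fee: 7.
No cover costs less than 7.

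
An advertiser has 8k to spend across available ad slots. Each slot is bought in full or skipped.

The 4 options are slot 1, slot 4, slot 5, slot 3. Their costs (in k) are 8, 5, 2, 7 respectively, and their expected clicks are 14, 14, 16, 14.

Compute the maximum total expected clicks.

Allowing fractional choices, the relaxed optimum would be about 32.0, but ad slots are indivisible.
slot 4: cost 5 ≤ 8, expected clicks 14.
slot 5: cost 2 ≤ 8, expected clicks 16.
slot 4 + slot 5: cost 5 + 2 = 7 ≤ 8, expected clicks 14 + 16 = 30.
Best is slot 4 and slot 5 with total expected clicks 30.

30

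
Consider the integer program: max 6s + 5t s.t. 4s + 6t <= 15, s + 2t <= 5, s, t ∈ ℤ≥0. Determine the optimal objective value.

18

Relaxing integrality, the LP optimum is 22.50 at (s,t) = (3.75, 0), which is not an integer point.
(s,t)=(3,0): 4·3+6·0=12≤15, 1·3+2·0=3≤5, objective 18.
(s,t)=(2,1): 4·2+6·1=14≤15, 1·2+2·1=4≤5, objective 17.
(s,t)=(2,0): 4·2+6·0=8≤15, 1·2+2·0=2≤5, objective 12.
The best lattice point is (3,0), giving 18.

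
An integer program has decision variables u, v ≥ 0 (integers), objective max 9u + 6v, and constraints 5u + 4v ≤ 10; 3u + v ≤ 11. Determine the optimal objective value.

(u,v)=(2,0): 5·2+4·0=10≤10, 3·2+1·0=6≤11, objective 18.
(u,v)=(1,1): 5·1+4·1=9≤10, 3·1+1·1=4≤11, objective 15.
The best lattice point is (2,0), giving 18.

18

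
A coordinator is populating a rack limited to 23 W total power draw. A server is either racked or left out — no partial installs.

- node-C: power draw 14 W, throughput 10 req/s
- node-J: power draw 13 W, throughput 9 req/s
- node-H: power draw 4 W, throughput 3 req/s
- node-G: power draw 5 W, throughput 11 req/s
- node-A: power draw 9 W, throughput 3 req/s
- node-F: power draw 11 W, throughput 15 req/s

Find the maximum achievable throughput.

29

Allowing fractional choices, the relaxed optimum would be about 31.1, but servers are indivisible.
node-G + node-F: power draw 5 + 11 = 16 ≤ 23, throughput 11 + 15 = 26.
node-H + node-G + node-F: power draw 4 + 5 + 11 = 20 ≤ 23, throughput 3 + 11 + 15 = 29.
Best is node-H, node-G, and node-F with total throughput 29.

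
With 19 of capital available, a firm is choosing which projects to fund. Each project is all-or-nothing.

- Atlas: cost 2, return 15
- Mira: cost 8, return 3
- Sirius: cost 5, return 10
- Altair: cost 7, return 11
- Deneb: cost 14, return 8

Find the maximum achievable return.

This is a 0-1 knapsack instance.
Allowing fractional choices, the relaxed optimum would be about 38.9, but projects are indivisible.
Atlas + Mira + Sirius: cost 2 + 8 + 5 = 15 ≤ 19, return 15 + 3 + 10 = 28.
Atlas + Mira + Altair: cost 2 + 8 + 7 = 17 ≤ 19, return 15 + 3 + 11 = 29.
Atlas + Sirius + Altair: cost 2 + 5 + 7 = 14 ≤ 19, return 15 + 10 + 11 = 36.
Best is Atlas, Sirius, and Altair with total return 36.

36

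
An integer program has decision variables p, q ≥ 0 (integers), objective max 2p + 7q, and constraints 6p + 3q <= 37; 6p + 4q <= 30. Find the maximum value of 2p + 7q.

49

(p,q)=(0,7): 6·0+3·7=21≤37, 6·0+4·7=28≤30, objective 49.
(p,q)=(1,6): 6·1+3·6=24≤37, 6·1+4·6=30≤30, objective 44.
(p,q)=(0,6): 6·0+3·6=18≤37, 6·0+4·6=24≤30, objective 42.
Maximum is 49 at (p,q)=(0,7).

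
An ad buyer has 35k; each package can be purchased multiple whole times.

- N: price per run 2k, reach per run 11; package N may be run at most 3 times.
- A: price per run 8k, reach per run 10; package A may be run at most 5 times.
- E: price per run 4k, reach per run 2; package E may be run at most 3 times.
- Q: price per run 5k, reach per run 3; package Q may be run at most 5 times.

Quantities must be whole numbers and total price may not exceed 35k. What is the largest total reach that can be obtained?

This is a bounded integer knapsack.
N has the best ratio (11/2); taking only N gives at most 3×11 = 33 (stopped by the supply cap of 3).
Mixing does better — 3×N, 3×A, and 1×Q: price 35 ≤ 35, reach 3·11 + 3·10 + 1·3 = 66.

66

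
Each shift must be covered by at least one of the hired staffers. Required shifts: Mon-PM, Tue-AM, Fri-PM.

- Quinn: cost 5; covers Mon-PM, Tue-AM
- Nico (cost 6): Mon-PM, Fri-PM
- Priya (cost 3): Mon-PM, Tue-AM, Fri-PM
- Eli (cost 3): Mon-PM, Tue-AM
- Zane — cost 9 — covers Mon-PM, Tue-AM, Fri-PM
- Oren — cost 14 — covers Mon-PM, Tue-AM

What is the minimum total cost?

3

Priya alone covers Mon-PM, Tue-AM, Fri-PM — every shift.
Total cost: 3.
No cover costs less than 3.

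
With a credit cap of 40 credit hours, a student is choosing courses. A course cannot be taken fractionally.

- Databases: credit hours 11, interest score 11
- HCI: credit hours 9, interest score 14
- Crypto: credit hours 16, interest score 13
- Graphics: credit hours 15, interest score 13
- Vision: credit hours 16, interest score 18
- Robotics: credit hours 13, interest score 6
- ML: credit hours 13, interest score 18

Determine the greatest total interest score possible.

50

Allowing fractional choices, the relaxed optimum would be about 52.0, but courses are indivisible.
HCI + Vision + ML: credit hours 9 + 16 + 13 = 38 ≤ 40, interest score 14 + 18 + 18 = 50.
Databases + Vision + ML: credit hours 11 + 16 + 13 = 40 ≤ 40, interest score 11 + 18 + 18 = 47.
Best is HCI, Vision, and ML with total interest score 50.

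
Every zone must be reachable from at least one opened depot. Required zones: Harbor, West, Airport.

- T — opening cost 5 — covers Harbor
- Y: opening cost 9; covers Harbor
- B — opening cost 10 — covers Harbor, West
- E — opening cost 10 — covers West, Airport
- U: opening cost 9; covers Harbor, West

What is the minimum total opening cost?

The greedy cost-per-new-zone heuristic would pick U and E for 19, but a cheaper cover exists.
Choose T and E: together they cover Harbor, West, Airport — every zone.
Total opening cost: 5 + 10 = 15.
No cover costs less than 15.

15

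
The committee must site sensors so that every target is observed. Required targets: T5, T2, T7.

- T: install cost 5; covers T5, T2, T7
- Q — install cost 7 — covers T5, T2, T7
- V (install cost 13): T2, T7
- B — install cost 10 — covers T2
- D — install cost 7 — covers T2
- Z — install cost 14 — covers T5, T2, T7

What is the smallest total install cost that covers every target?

5

T alone covers T5, T2, T7 — every target.
Total install cost: 5.
No cover costs less than 5.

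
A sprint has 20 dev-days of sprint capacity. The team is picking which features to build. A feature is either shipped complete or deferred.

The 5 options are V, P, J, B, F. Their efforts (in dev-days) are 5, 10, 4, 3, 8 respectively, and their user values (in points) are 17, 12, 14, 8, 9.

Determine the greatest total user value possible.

V + J + F: effort 5 + 4 + 8 = 17 ≤ 20, user value 17 + 14 + 9 = 40.
V + J + B + F: effort 5 + 4 + 3 + 8 = 20 ≤ 20, user value 17 + 14 + 8 + 9 = 48.
V + P + J: effort 5 + 10 + 4 = 19 ≤ 20, user value 17 + 12 + 14 = 43.
Best is V, J, B, and F with total user value 48.

48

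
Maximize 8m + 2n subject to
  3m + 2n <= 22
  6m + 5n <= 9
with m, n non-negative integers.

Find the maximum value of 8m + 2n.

(m,n)=(1,0) is feasible, giving 8.
(m,n)=(0,1) is feasible, giving 2.
(m,n)=(0,0) is feasible, giving 0.
The best lattice point is (1,0), giving 8.

8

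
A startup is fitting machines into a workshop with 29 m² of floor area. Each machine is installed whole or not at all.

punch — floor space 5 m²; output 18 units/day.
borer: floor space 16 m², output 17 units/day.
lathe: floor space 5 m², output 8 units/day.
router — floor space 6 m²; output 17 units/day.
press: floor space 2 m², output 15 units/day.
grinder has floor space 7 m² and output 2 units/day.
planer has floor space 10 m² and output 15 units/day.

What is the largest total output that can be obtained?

Allowing fractional choices, the relaxed optimum would be about 74.1, but machines are indivisible.
punch + router + press + planer: floor space 5 + 6 + 2 + 10 = 23 ≤ 29, output 18 + 17 + 15 + 15 = 65.
punch + lathe + router + press + planer: floor space 5 + 5 + 6 + 2 + 10 = 28 ≤ 29, output 18 + 8 + 17 + 15 + 15 = 73.
punch + borer + router + press: floor space 5 + 16 + 6 + 2 = 29 ≤ 29, output 18 + 17 + 17 + 15 = 67.
Best is punch, lathe, router, press, and planer with total output 73.

73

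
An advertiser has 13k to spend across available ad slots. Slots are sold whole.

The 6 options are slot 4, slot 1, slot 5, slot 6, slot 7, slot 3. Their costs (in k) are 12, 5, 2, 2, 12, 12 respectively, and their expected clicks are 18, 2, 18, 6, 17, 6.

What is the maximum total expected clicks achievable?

26

This is a 0-1 knapsack instance.
Take slot 1, slot 5, and slot 6: cost 5 + 2 + 2 = 9 ≤ 13, expected clicks 2 + 18 + 6 = 26.
No other feasible combination does better.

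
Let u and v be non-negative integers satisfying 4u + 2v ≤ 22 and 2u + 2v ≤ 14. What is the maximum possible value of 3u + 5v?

35

(u,v)=(0,7): 4·0+2·7=14≤22, 2·0+2·7=14≤14, objective 35.
(u,v)=(1,6): 4·1+2·6=16≤22, 2·1+2·6=14≤14, objective 33.
(u,v)=(0,6): 4·0+2·6=12≤22, 2·0+2·6=12≤14, objective 30.
The best lattice point is (0,7), giving 35.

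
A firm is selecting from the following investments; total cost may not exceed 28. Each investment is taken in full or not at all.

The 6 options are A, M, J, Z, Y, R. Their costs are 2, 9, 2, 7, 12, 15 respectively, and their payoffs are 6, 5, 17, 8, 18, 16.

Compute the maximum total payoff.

A + J + Z + R: cost 2 + 2 + 7 + 15 = 26 ≤ 28, payoff 6 + 17 + 8 + 16 = 47.
A + M + J + Y: cost 2 + 9 + 2 + 12 = 25 ≤ 28, payoff 6 + 5 + 17 + 18 = 46.
A + J + Z + Y: cost 2 + 2 + 7 + 12 = 23 ≤ 28, payoff 6 + 17 + 8 + 18 = 49.
Best is A, J, Z, and Y with total payoff 49.

49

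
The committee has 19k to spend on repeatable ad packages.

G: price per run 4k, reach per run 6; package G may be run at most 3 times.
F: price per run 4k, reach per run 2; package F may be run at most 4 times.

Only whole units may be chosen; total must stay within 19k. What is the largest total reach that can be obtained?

20

This is a bounded integer knapsack.
3×G and 1×F: price 16 ≤ 19, reach 3·6 + 1·2 = 20.
3×G: price 12 ≤ 19, reach 3·6 = 18.
Best is 20.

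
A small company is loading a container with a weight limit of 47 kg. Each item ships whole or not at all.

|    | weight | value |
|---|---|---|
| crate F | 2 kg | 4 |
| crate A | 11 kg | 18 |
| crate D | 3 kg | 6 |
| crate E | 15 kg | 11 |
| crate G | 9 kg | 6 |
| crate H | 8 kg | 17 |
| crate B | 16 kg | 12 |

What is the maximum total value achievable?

Take crate A, crate D, crate G, crate H, and crate B: weight 11 + 3 + 9 + 8 + 16 = 47 ≤ 47, value 18 + 6 + 6 + 17 + 12 = 59.
No other feasible combination does better.

59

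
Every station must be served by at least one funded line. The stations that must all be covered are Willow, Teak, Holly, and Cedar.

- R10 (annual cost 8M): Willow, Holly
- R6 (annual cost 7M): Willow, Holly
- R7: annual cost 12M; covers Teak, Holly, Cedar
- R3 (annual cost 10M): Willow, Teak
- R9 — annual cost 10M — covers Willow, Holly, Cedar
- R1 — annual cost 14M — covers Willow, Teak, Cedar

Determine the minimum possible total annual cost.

19

This is a weighted set-cover instance.
Choose R6 and R7: together they cover Willow, Teak, Holly, Cedar — every station.
Total annual cost: 7 + 12 = 19.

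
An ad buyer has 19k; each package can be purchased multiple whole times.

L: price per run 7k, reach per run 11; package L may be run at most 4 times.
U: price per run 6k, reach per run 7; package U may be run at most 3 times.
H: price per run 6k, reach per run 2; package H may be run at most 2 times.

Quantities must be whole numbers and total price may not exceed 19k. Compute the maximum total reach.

25

2×L: price 14 ≤ 19, reach 2·11 = 22.
1×L and 2×U: price 19 ≤ 19, reach 1·11 + 2·7 = 25.
Best is 25.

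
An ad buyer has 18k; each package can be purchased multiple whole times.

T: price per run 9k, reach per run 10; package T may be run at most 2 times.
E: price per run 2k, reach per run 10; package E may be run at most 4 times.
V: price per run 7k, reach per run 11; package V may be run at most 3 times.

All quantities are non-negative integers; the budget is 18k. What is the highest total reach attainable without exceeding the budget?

E has the best ratio (10/2); taking only E gives at most 4×10 = 40 (stopped by the supply cap of 4).
Mixing does better — 4×E and 1×V: price 15 ≤ 18, reach 4·10 + 1·11 = 51.

51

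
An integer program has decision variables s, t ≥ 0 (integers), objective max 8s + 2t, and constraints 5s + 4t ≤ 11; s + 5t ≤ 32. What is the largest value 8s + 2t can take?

16

(s,t)=(2,0): 5·2+4·0=10≤11, 1·2+5·0=2≤32, objective 16.
(s,t)=(1,1): 5·1+4·1=9≤11, 1·1+5·1=6≤32, objective 10.
(s,t)=(1,0): 5·1+4·0=5≤11, 1·1+5·0=1≤32, objective 8.
No feasible integer point exceeds 16.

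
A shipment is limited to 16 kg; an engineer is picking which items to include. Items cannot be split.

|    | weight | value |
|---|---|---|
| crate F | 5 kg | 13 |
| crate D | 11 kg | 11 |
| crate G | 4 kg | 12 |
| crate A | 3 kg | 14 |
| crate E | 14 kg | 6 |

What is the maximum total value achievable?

39

crate G + crate A: weight 4 + 3 = 7 ≤ 16, value 12 + 14 = 26.
crate F + crate G + crate A: weight 5 + 4 + 3 = 12 ≤ 16, value 13 + 12 + 14 = 39.
crate F + crate A: weight 5 + 3 = 8 ≤ 16, value 13 + 14 = 27.
Best is crate F, crate G, and crate A with total value 39.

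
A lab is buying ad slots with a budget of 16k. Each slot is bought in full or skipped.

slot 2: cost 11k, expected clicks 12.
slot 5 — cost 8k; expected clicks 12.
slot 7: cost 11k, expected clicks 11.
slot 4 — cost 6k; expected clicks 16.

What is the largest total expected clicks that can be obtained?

Take slot 5 and slot 4: cost 8 + 6 = 14 ≤ 16, expected clicks 12 + 16 = 28.
No other feasible combination does better.

28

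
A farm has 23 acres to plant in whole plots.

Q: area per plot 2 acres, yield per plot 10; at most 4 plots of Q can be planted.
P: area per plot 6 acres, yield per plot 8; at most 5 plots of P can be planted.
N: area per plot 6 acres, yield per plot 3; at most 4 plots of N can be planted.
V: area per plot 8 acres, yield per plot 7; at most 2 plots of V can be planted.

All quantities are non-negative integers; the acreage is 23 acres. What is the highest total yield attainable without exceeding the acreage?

4×Q and 2×P: area 20 ≤ 23, yield 4·10 + 2·8 = 56.
4×Q, 1×P, and 1×V: area 22 ≤ 23, yield 4·10 + 1·8 + 1·7 = 55.
Best is 56.

56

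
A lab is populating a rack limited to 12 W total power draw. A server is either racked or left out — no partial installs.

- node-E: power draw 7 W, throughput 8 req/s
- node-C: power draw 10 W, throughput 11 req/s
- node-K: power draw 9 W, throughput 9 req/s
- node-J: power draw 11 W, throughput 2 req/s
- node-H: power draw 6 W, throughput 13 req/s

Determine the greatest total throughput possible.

13

Take node-H: power draw 6 ≤ 12, throughput 13.
No other feasible combination does better.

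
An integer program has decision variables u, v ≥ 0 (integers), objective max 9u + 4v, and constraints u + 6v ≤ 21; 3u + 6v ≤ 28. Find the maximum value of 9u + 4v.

81

(u,v)=(9,0) is feasible, giving 81.
(u,v)=(8,0) is feasible, giving 72.
Maximum is 81 at (u,v)=(9,0).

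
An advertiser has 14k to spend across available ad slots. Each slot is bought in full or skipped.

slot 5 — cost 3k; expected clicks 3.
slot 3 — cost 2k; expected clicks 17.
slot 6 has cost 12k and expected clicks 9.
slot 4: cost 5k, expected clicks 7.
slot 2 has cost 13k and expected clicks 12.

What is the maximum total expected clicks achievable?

Allowing fractional choices, the relaxed optimum would be about 30.7, but ad slots are indivisible.
slot 5 + slot 3 + slot 4: cost 3 + 2 + 5 = 10 ≤ 14, expected clicks 3 + 17 + 7 = 27.
slot 3 + slot 6: cost 2 + 12 = 14 ≤ 14, expected clicks 17 + 9 = 26.
slot 3 + slot 4: cost 2 + 5 = 7 ≤ 14, expected clicks 17 + 7 = 24.
Best is slot 5, slot 3, and slot 4 with total expected clicks 27.

27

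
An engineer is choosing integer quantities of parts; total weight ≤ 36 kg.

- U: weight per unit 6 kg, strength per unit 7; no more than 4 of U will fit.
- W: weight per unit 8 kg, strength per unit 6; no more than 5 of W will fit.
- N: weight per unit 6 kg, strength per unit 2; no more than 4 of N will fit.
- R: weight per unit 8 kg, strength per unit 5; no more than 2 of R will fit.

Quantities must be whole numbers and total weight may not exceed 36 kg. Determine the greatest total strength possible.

This is a bounded integer knapsack.
Take 4×U and 1×W: weight 32 ≤ 36, strength 4·7 + 1·6 = 34.
U has the best ratio (7/6) and is taken to its limit of 4; remaining capacity is filled optimally with the others.

34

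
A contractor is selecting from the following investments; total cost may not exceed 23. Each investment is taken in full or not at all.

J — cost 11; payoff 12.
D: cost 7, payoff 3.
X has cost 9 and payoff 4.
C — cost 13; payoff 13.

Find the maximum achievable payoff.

17

Allowing fractional choices, the relaxed optimum would be about 24.0, but investments are indivisible.
X + C: cost 9 + 13 = 22 ≤ 23, payoff 4 + 13 = 17.
D + C: cost 7 + 13 = 20 ≤ 23, payoff 3 + 13 = 16.
J + X: cost 11 + 9 = 20 ≤ 23, payoff 12 + 4 = 16.
Best is X and C with total payoff 17.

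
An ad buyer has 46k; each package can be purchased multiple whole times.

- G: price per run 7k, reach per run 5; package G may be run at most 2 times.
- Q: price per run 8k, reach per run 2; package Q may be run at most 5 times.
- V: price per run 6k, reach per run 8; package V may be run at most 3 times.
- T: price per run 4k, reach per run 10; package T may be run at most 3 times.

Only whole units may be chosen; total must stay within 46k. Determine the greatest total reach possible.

Take 2×G, 3×V, and 3×T: price 44 ≤ 46, reach 2·5 + 3·8 + 3·10 = 64.
T has the best ratio (10/4) and is taken to its limit of 3; remaining capacity is filled optimally with the others.

64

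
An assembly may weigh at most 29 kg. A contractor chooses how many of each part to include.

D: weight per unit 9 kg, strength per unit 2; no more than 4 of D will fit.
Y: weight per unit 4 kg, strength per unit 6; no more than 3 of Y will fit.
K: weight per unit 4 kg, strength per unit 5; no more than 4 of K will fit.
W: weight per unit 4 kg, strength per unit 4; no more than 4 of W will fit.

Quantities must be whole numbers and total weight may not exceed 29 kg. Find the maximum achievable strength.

This is a bounded integer knapsack.
Take 3×Y and 4×K: weight 28 ≤ 29, strength 3·6 + 4·5 = 38.
Y has the best ratio (6/4) and is taken to its limit of 3; remaining capacity is filled optimally with the others.

38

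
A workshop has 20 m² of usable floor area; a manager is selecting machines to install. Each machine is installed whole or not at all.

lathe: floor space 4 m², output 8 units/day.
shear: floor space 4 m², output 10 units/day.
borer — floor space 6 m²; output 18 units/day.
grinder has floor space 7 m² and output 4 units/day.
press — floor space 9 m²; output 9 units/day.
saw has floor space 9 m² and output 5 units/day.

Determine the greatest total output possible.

37

This is a 0-1 knapsack instance.
Take shear, borer, and press: floor space 4 + 6 + 9 = 19 ≤ 20, output 10 + 18 + 9 = 37.
No other feasible combination does better.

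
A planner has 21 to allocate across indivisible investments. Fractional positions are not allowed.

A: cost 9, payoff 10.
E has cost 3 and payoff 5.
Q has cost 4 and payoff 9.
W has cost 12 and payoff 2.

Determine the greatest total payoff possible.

24

This is a 0-1 knapsack instance.
A + E + Q: cost 9 + 3 + 4 = 16 ≤ 21, payoff 10 + 5 + 9 = 24.
A + Q: cost 9 + 4 = 13 ≤ 21, payoff 10 + 9 = 19.
Best is A, E, and Q with total payoff 24.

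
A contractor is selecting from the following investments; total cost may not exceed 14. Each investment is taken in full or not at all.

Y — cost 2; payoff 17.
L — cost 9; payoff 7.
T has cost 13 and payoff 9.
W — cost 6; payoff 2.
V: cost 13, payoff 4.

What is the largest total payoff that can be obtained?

24

Allowing fractional choices, the relaxed optimum would be about 26.1, but investments are indivisible.
Y + W: cost 2 + 6 = 8 ≤ 14, payoff 17 + 2 = 19.
Y + L: cost 2 + 9 = 11 ≤ 14, payoff 17 + 7 = 24.
Best is Y and L with total payoff 24.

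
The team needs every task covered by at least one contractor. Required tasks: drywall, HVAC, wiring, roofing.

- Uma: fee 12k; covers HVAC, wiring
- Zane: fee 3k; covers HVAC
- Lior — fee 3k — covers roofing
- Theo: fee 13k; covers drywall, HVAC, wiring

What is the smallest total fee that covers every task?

This is a weighted set-cover instance.
The greedy cost-per-new-task heuristic would pick Zane, Lior, and Theo for 19, but a cheaper cover exists.
Choose Lior and Theo: together they cover drywall, HVAC, wiring, roofing — every task.
Total fee: 3 + 13 = 16.
No cover costs less than 16.

16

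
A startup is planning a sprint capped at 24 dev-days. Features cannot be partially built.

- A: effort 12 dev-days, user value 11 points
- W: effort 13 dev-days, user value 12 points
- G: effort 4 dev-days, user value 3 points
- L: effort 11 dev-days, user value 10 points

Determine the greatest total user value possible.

22

W + L: effort 13 + 11 = 24 ≤ 24, user value 12 + 10 = 22.
W + G: effort 13 + 4 = 17 ≤ 24, user value 12 + 3 = 15.
A + L: effort 12 + 11 = 23 ≤ 24, user value 11 + 10 = 21.
Best is W and L with total user value 22.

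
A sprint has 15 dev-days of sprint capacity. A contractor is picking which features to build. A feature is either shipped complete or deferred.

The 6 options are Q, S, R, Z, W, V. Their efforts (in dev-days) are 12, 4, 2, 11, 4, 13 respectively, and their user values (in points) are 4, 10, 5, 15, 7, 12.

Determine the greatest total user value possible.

25

Treat it as a binary knapsack problem.
Allowing fractional choices, the relaxed optimum would be about 28.8, but features are indivisible.
Z + W: effort 11 + 4 = 15 ≤ 15, user value 15 + 7 = 22.
S + Z: effort 4 + 11 = 15 ≤ 15, user value 10 + 15 = 25.
S + R + W: effort 4 + 2 + 4 = 10 ≤ 15, user value 10 + 5 + 7 = 22.
Best is S and Z with total user value 25.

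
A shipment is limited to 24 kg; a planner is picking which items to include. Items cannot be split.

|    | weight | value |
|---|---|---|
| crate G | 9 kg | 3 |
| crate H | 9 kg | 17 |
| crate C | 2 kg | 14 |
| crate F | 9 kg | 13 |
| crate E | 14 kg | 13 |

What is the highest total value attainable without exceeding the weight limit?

44

crate H + crate C + crate F: weight 9 + 2 + 9 = 20 ≤ 24, value 17 + 14 + 13 = 44.
crate G + crate H + crate C: weight 9 + 9 + 2 = 20 ≤ 24, value 3 + 17 + 14 = 34.
crate H + crate C: weight 9 + 2 = 11 ≤ 24, value 17 + 14 = 31.
Best is crate H, crate C, and crate F with total value 44.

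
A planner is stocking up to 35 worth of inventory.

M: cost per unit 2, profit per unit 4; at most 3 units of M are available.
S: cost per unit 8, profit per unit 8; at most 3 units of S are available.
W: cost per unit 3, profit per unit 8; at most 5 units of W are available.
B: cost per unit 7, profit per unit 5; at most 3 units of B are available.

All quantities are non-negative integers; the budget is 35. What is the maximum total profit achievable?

64

W has the best ratio (8/3); taking only W gives at most 5×8 = 40 (stopped by the supply cap of 5).
Mixing does better — 2×M, 2×S, and 5×W: cost 35 ≤ 35, profit 2·4 + 2·8 + 5·8 = 64.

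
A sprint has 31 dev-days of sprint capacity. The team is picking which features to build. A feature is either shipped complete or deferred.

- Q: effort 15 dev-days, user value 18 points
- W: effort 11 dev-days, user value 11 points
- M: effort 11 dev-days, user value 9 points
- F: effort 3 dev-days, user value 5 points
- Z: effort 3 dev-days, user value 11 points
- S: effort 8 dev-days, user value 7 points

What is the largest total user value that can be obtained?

41

Allowing fractional choices, the relaxed optimum would be about 44.0, but features are indivisible.
Q + F + Z + S: effort 15 + 3 + 3 + 8 = 29 ≤ 31, user value 18 + 5 + 11 + 7 = 41.
Q + M + Z: effort 15 + 11 + 3 = 29 ≤ 31, user value 18 + 9 + 11 = 38.
Q + W + Z: effort 15 + 11 + 3 = 29 ≤ 31, user value 18 + 11 + 11 = 40.
Best is Q, F, Z, and S with total user value 41.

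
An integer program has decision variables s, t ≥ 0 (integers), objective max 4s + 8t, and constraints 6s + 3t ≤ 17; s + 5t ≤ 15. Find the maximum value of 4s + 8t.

24

(s,t)=(0,3): 6·0+3·3=9≤17, 1·0+5·3=15≤15, objective 24.
(s,t)=(1,2): 6·1+3·2=12≤17, 1·1+5·2=11≤15, objective 20.
The best lattice point is (0,3), giving 24.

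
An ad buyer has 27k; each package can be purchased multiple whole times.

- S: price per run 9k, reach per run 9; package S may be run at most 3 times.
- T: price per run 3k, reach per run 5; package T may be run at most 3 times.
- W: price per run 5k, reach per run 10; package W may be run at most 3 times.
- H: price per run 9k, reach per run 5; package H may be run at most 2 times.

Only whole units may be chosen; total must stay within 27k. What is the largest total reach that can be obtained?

This is a bounded integer knapsack.
1×S, 1×T, and 3×W: price 27 ≤ 27, reach 1·9 + 1·5 + 3·10 = 44.
3×T and 3×W: price 24 ≤ 27, reach 3·5 + 3·10 = 45.
Best is 45.

45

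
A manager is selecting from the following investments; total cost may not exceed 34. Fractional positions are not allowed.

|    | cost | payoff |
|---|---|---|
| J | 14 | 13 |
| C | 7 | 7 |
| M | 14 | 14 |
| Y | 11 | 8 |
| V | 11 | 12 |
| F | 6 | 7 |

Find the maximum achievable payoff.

J + M + F: cost 14 + 14 + 6 = 34 ≤ 34, payoff 13 + 14 + 7 = 34.
M + V + F: cost 14 + 11 + 6 = 31 ≤ 34, payoff 14 + 12 + 7 = 33.
C + M + V: cost 7 + 14 + 11 = 32 ≤ 34, payoff 7 + 14 + 12 = 33.
Best is J, M, and F with total payoff 34.

34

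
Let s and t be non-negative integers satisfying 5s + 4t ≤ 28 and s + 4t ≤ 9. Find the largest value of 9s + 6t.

Relaxing integrality, the LP optimum is 50.40 at (s,t) = (5.6, 0), which is not an integer point.
(s,t)=(5,0): 5·5+4·0=25≤28, 1·5+4·0=5≤9, objective 45.
(s,t)=(4,1): 5·4+4·1=24≤28, 1·4+4·1=8≤9, objective 42.
(s,t)=(4,0): 5·4+4·0=20≤28, 1·4+4·0=4≤9, objective 36.
No feasible integer point exceeds 45.

45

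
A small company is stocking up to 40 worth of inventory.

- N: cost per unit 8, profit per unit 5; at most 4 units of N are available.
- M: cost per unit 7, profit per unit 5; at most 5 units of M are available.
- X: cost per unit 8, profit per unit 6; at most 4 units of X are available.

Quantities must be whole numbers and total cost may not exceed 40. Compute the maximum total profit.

X has the best ratio (6/8); taking only X gives at most 4×6 = 24 (stopped by the supply cap of 4).
Mixing does better — 1×M and 4×X: cost 39 ≤ 40, profit 1·5 + 4·6 = 29.

29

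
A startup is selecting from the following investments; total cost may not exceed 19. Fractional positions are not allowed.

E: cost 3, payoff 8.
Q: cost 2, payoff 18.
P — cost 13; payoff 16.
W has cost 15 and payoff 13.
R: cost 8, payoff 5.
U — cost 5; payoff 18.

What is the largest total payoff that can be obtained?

Take E, Q, R, and U: cost 3 + 2 + 8 + 5 = 18 ≤ 19, payoff 8 + 18 + 5 + 18 = 49.
No other feasible combination does better.

49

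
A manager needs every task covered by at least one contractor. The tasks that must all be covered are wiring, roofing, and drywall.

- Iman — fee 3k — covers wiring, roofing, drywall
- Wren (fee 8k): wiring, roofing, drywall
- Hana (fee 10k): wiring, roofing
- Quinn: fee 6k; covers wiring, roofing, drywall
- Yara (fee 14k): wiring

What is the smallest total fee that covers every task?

Iman alone covers wiring, roofing, drywall — every task.
Total fee: 3.
No cover costs less than 3.

3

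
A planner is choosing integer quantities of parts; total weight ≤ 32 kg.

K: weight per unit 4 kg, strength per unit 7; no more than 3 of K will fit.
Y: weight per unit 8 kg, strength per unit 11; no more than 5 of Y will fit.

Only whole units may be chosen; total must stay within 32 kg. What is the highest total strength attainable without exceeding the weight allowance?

47

Take 2×K and 3×Y: weight 32 ≤ 32, strength 2·7 + 3·11 = 47.
No other integer combination yields more.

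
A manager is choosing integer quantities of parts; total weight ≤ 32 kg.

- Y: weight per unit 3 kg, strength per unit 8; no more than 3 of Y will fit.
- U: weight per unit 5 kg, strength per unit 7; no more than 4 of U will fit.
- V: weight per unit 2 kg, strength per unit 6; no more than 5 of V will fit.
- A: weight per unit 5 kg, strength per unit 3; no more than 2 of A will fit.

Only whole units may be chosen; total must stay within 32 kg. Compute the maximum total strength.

Take 3×Y, 3×U, and 4×V: weight 32 ≤ 32, strength 3·8 + 3·7 + 4·6 = 69.
No other integer combination yields more.

69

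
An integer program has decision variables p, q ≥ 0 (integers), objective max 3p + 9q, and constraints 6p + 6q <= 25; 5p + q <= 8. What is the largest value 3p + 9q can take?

The continuous relaxation peaks at (0, 4.17) with value 37.50; rounding to a feasible lattice point costs some objective.
(p,q)=(0,4): 6·0+6·4=24≤25, 5·0+1·4=4≤8, objective 36.
(p,q)=(1,3): 6·1+6·3=24≤25, 5·1+1·3=8≤8, objective 30.
(p,q)=(0,3): 6·0+6·3=18≤25, 5·0+1·3=3≤8, objective 27.
No feasible integer point exceeds 36.

36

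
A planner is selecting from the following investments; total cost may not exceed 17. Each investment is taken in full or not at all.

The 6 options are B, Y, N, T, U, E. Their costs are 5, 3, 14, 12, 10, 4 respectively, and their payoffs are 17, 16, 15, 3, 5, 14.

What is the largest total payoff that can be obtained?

Allowing fractional choices, the relaxed optimum would be about 52.4, but investments are indivisible.
Y + U + E: cost 3 + 10 + 4 = 17 ≤ 17, payoff 16 + 5 + 14 = 35.
B + Y: cost 5 + 3 = 8 ≤ 17, payoff 17 + 16 = 33.
B + Y + E: cost 5 + 3 + 4 = 12 ≤ 17, payoff 17 + 16 + 14 = 47.
Best is B, Y, and E with total payoff 47.

47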